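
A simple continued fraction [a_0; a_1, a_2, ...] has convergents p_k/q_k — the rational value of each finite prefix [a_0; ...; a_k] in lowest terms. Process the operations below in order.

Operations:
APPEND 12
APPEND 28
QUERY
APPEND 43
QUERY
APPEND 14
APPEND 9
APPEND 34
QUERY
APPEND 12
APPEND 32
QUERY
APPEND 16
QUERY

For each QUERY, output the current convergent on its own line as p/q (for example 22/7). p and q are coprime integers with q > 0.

APPEND 12: p_0 = 12·1 + 0 = 12, q_0 = 12·0 + 1 = 1 → 12/1
APPEND 28: p_1 = 28·12 + 1 = 337, q_1 = 28·1 + 0 = 28 → 337/28
APPEND 43: p_2 = 43·337 + 12 = 14503, q_2 = 43·28 + 1 = 1205 → 14503/1205
APPEND 14: p_3 = 14·14503 + 337 = 203379, q_3 = 14·1205 + 28 = 16898 → 203379/16898
APPEND 9: p_4 = 9·203379 + 14503 = 1844914, q_4 = 9·16898 + 1205 = 153287 → 1844914/153287
APPEND 34: p_5 = 34·1844914 + 203379 = 62930455, q_5 = 34·153287 + 16898 = 5228656 → 62930455/5228656
APPEND 12: p_6 = 12·62930455 + 1844914 = 757010374, q_6 = 12·5228656 + 153287 = 62897159 → 757010374/62897159
APPEND 32: p_7 = 32·757010374 + 62930455 = 24287262423, q_7 = 32·62897159 + 5228656 = 2017937744 → 24287262423/2017937744
APPEND 16: p_8 = 16·24287262423 + 757010374 = 389353209142, q_8 = 16·2017937744 + 62897159 = 32349901063 → 389353209142/32349901063

337/28
14503/1205
62930455/5228656
24287262423/2017937744
389353209142/32349901063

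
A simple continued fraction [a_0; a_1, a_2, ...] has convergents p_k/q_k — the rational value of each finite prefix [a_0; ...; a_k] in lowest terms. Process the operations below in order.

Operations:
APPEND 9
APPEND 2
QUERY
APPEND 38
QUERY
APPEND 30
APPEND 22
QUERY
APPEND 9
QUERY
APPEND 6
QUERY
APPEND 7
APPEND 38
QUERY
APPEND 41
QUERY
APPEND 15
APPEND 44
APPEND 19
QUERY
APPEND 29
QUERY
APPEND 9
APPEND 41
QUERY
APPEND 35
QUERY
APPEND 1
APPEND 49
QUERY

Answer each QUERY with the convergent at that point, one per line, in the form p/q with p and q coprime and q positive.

APPEND 9: p_0 = 9·1 + 0 = 9, q_0 = 9·0 + 1 = 1 → 9/1
APPEND 2: p_1 = 2·9 + 1 = 19, q_1 = 2·1 + 0 = 2 → 19/2
APPEND 38: p_2 = 38·19 + 9 = 731, q_2 = 38·2 + 1 = 77 → 731/77
APPEND 30: p_3 = 30·731 + 19 = 21949, q_3 = 30·77 + 2 = 2312 → 21949/2312
APPEND 22: p_4 = 22·21949 + 731 = 483609, q_4 = 22·2312 + 77 = 50941 → 483609/50941
APPEND 9: p_5 = 9·483609 + 21949 = 4374430, q_5 = 9·50941 + 2312 = 460781 → 4374430/460781
APPEND 6: p_6 = 6·4374430 + 483609 = 26730189, q_6 = 6·460781 + 50941 = 2815627 → 26730189/2815627
APPEND 7: p_7 = 7·26730189 + 4374430 = 191485753, q_7 = 7·2815627 + 460781 = 20170170 → 191485753/20170170
APPEND 38: p_8 = 38·191485753 + 26730189 = 7303188803, q_8 = 38·20170170 + 2815627 = 769282087 → 7303188803/769282087
APPEND 41: p_9 = 41·7303188803 + 191485753 = 299622226676, q_9 = 41·769282087 + 20170170 = 31560735737 → 299622226676/31560735737
APPEND 15: p_10 = 15·299622226676 + 7303188803 = 4501636588943, q_10 = 15·31560735737 + 769282087 = 474180318142 → 4501636588943/474180318142
APPEND 44: p_11 = 44·4501636588943 + 299622226676 = 198371632140168, q_11 = 44·474180318142 + 31560735737 = 20895494733985 → 198371632140168/20895494733985
APPEND 19: p_12 = 19·198371632140168 + 4501636588943 = 3773562647252135, q_12 = 19·20895494733985 + 474180318142 = 397488580263857 → 3773562647252135/397488580263857
APPEND 29: p_13 = 29·3773562647252135 + 198371632140168 = 109631688402452083, q_13 = 29·397488580263857 + 20895494733985 = 11548064322385838 → 109631688402452083/11548064322385838
APPEND 9: p_14 = 9·109631688402452083 + 3773562647252135 = 990458758269320882, q_14 = 9·11548064322385838 + 397488580263857 = 104330067481736399 → 990458758269320882/104330067481736399
APPEND 41: p_15 = 41·990458758269320882 + 109631688402452083 = 40718440777444608245, q_15 = 41·104330067481736399 + 11548064322385838 = 4289080831073578197 → 40718440777444608245/4289080831073578197
APPEND 35: p_16 = 35·40718440777444608245 + 990458758269320882 = 1426135885968830609457, q_16 = 35·4289080831073578197 + 104330067481736399 = 150222159155056973294 → 1426135885968830609457/150222159155056973294
APPEND 1: p_17 = 1·1426135885968830609457 + 40718440777444608245 = 1466854326746275217702, q_17 = 1·150222159155056973294 + 4289080831073578197 = 154511239986130551491 → 1466854326746275217702/154511239986130551491
APPEND 49: p_18 = 49·1466854326746275217702 + 1426135885968830609457 = 73301997896536316276855, q_18 = 49·154511239986130551491 + 150222159155056973294 = 7721272918475453996353 → 73301997896536316276855/7721272918475453996353

19/2
731/77
483609/50941
4374430/460781
26730189/2815627
7303188803/769282087
299622226676/31560735737
3773562647252135/397488580263857
109631688402452083/11548064322385838
40718440777444608245/4289080831073578197
1426135885968830609457/150222159155056973294
73301997896536316276855/7721272918475453996353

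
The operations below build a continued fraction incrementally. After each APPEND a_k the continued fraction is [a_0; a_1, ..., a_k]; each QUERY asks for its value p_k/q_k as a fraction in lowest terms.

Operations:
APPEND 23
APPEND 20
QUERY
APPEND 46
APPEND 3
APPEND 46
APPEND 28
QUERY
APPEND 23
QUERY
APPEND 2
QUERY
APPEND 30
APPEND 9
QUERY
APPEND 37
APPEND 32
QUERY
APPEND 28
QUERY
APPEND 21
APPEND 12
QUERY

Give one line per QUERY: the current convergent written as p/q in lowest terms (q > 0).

461/20
83281184/3613075
1918439269/83229664
3920159722/170072403
1079629238083/46838688189
1283185390518083/55669778360093
35969256739546324/1560492010947351
9115620179791436968/395472516110000919

APPEND 23: p_0 = 23·1 + 0 = 23, q_0 = 23·0 + 1 = 1 → 23/1
APPEND 20: p_1 = 20·23 + 1 = 461, q_1 = 20·1 + 0 = 20 → 461/20
APPEND 46: p_2 = 46·461 + 23 = 21229, q_2 = 46·20 + 1 = 921 → 21229/921
APPEND 3: p_3 = 3·21229 + 461 = 64148, q_3 = 3·921 + 20 = 2783 → 64148/2783
APPEND 46: p_4 = 46·64148 + 21229 = 2972037, q_4 = 46·2783 + 921 = 128939 → 2972037/128939
APPEND 28: p_5 = 28·2972037 + 64148 = 83281184, q_5 = 28·128939 + 2783 = 3613075 → 83281184/3613075
APPEND 23: p_6 = 23·83281184 + 2972037 = 1918439269, q_6 = 23·3613075 + 128939 = 83229664 → 1918439269/83229664
APPEND 2: p_7 = 2·1918439269 + 83281184 = 3920159722, q_7 = 2·83229664 + 3613075 = 170072403 → 3920159722/170072403
APPEND 30: p_8 = 30·3920159722 + 1918439269 = 119523230929, q_8 = 30·170072403 + 83229664 = 5185401754 → 119523230929/5185401754
APPEND 9: p_9 = 9·119523230929 + 3920159722 = 1079629238083, q_9 = 9·5185401754 + 170072403 = 46838688189 → 1079629238083/46838688189
APPEND 37: p_10 = 37·1079629238083 + 119523230929 = 40065805040000, q_10 = 37·46838688189 + 5185401754 = 1738216864747 → 40065805040000/1738216864747
APPEND 32: p_11 = 32·40065805040000 + 1079629238083 = 1283185390518083, q_11 = 32·1738216864747 + 46838688189 = 55669778360093 → 1283185390518083/55669778360093
APPEND 28: p_12 = 28·1283185390518083 + 40065805040000 = 35969256739546324, q_12 = 28·55669778360093 + 1738216864747 = 1560492010947351 → 35969256739546324/1560492010947351
APPEND 21: p_13 = 21·35969256739546324 + 1283185390518083 = 756637576920990887, q_13 = 21·1560492010947351 + 55669778360093 = 32826002008254464 → 756637576920990887/32826002008254464
APPEND 12: p_14 = 12·756637576920990887 + 35969256739546324 = 9115620179791436968, q_14 = 12·32826002008254464 + 1560492010947351 = 395472516110000919 → 9115620179791436968/395472516110000919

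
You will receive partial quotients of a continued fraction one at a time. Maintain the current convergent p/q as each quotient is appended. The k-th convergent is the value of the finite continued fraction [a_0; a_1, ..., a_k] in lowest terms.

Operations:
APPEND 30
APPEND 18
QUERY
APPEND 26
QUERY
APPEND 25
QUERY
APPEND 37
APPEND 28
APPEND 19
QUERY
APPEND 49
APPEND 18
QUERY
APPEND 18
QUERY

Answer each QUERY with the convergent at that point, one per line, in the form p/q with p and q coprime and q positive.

541/18
14096/469
352941/11743
6974568508/232056797
6165139093654/205125582965
111314623937169/3703643467046

APPEND 30: p_0 = 30·1 + 0 = 30, q_0 = 30·0 + 1 = 1 → 30/1
APPEND 18: p_1 = 18·30 + 1 = 541, q_1 = 18·1 + 0 = 18 → 541/18
APPEND 26: p_2 = 26·541 + 30 = 14096, q_2 = 26·18 + 1 = 469 → 14096/469
APPEND 25: p_3 = 25·14096 + 541 = 352941, q_3 = 25·469 + 18 = 11743 → 352941/11743
APPEND 37: p_4 = 37·352941 + 14096 = 13072913, q_4 = 37·11743 + 469 = 434960 → 13072913/434960
APPEND 28: p_5 = 28·13072913 + 352941 = 366394505, q_5 = 28·434960 + 11743 = 12190623 → 366394505/12190623
APPEND 19: p_6 = 19·366394505 + 13072913 = 6974568508, q_6 = 19·12190623 + 434960 = 232056797 → 6974568508/232056797
APPEND 49: p_7 = 49·6974568508 + 366394505 = 342120251397, q_7 = 49·232056797 + 12190623 = 11382973676 → 342120251397/11382973676
APPEND 18: p_8 = 18·342120251397 + 6974568508 = 6165139093654, q_8 = 18·11382973676 + 232056797 = 205125582965 → 6165139093654/205125582965
APPEND 18: p_9 = 18·6165139093654 + 342120251397 = 111314623937169, q_9 = 18·205125582965 + 11382973676 = 3703643467046 → 111314623937169/3703643467046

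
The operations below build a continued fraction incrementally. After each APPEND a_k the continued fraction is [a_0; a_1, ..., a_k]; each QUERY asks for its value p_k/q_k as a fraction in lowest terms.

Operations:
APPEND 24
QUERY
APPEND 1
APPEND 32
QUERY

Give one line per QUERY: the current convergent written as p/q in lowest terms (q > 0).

APPEND 24: p_0 = 24·1 + 0 = 24, q_0 = 24·0 + 1 = 1 → 24/1
APPEND 1: p_1 = 1·24 + 1 = 25, q_1 = 1·1 + 0 = 1 → 25/1
APPEND 32: p_2 = 32·25 + 24 = 824, q_2 = 32·1 + 1 = 33 → 824/33

24/1
824/33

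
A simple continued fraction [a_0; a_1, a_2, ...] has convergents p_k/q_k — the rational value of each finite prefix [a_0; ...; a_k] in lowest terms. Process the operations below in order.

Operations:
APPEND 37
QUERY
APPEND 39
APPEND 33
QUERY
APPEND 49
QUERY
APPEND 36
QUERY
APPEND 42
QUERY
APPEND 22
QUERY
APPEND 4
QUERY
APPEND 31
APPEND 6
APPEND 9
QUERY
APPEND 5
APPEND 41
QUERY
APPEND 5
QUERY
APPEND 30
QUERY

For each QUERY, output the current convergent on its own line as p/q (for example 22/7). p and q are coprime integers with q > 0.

37/1
47689/1288
2338205/63151
84223069/2274724
3539707103/95601559
77957779335/2105509022
315370824443/8517637647
544833270958727/14715033923168
114672779542218653/3097119671231569
576147506156733751/15560778957067806
17399097964244231183/469920488383265749

APPEND 37: p_0 = 37·1 + 0 = 37, q_0 = 37·0 + 1 = 1 → 37/1
APPEND 39: p_1 = 39·37 + 1 = 1444, q_1 = 39·1 + 0 = 39 → 1444/39
APPEND 33: p_2 = 33·1444 + 37 = 47689, q_2 = 33·39 + 1 = 1288 → 47689/1288
APPEND 49: p_3 = 49·47689 + 1444 = 2338205, q_3 = 49·1288 + 39 = 63151 → 2338205/63151
APPEND 36: p_4 = 36·2338205 + 47689 = 84223069, q_4 = 36·63151 + 1288 = 2274724 → 84223069/2274724
APPEND 42: p_5 = 42·84223069 + 2338205 = 3539707103, q_5 = 42·2274724 + 63151 = 95601559 → 3539707103/95601559
APPEND 22: p_6 = 22·3539707103 + 84223069 = 77957779335, q_6 = 22·95601559 + 2274724 = 2105509022 → 77957779335/2105509022
APPEND 4: p_7 = 4·77957779335 + 3539707103 = 315370824443, q_7 = 4·2105509022 + 95601559 = 8517637647 → 315370824443/8517637647
APPEND 31: p_8 = 31·315370824443 + 77957779335 = 9854453337068, q_8 = 31·8517637647 + 2105509022 = 266152276079 → 9854453337068/266152276079
APPEND 6: p_9 = 6·9854453337068 + 315370824443 = 59442090846851, q_9 = 6·266152276079 + 8517637647 = 1605431294121 → 59442090846851/1605431294121
APPEND 9: p_10 = 9·59442090846851 + 9854453337068 = 544833270958727, q_10 = 9·1605431294121 + 266152276079 = 14715033923168 → 544833270958727/14715033923168
APPEND 5: p_11 = 5·544833270958727 + 59442090846851 = 2783608445640486, q_11 = 5·14715033923168 + 1605431294121 = 75180600909961 → 2783608445640486/75180600909961
APPEND 41: p_12 = 41·2783608445640486 + 544833270958727 = 114672779542218653, q_12 = 41·75180600909961 + 14715033923168 = 3097119671231569 → 114672779542218653/3097119671231569
APPEND 5: p_13 = 5·114672779542218653 + 2783608445640486 = 576147506156733751, q_13 = 5·3097119671231569 + 75180600909961 = 15560778957067806 → 576147506156733751/15560778957067806
APPEND 30: p_14 = 30·576147506156733751 + 114672779542218653 = 17399097964244231183, q_14 = 30·15560778957067806 + 3097119671231569 = 469920488383265749 → 17399097964244231183/469920488383265749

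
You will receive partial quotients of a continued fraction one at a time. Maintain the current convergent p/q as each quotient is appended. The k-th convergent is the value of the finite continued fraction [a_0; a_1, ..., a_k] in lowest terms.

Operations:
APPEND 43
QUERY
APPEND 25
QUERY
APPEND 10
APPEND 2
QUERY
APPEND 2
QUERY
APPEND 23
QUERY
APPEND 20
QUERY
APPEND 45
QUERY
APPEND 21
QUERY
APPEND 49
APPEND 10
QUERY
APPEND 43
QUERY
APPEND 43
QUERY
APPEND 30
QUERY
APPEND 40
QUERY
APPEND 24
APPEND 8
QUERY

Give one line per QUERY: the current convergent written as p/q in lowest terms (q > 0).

APPEND 43: p_0 = 43·1 + 0 = 43, q_0 = 43·0 + 1 = 1 → 43/1
APPEND 25: p_1 = 25·43 + 1 = 1076, q_1 = 25·1 + 0 = 25 → 1076/25
APPEND 10: p_2 = 10·1076 + 43 = 10803, q_2 = 10·25 + 1 = 251 → 10803/251
APPEND 2: p_3 = 2·10803 + 1076 = 22682, q_3 = 2·251 + 25 = 527 → 22682/527
APPEND 2: p_4 = 2·22682 + 10803 = 56167, q_4 = 2·527 + 251 = 1305 → 56167/1305
APPEND 23: p_5 = 23·56167 + 22682 = 1314523, q_5 = 23·1305 + 527 = 30542 → 1314523/30542
APPEND 20: p_6 = 20·1314523 + 56167 = 26346627, q_6 = 20·30542 + 1305 = 612145 → 26346627/612145
APPEND 45: p_7 = 45·26346627 + 1314523 = 1186912738, q_7 = 45·612145 + 30542 = 27577067 → 1186912738/27577067
APPEND 21: p_8 = 21·1186912738 + 26346627 = 24951514125, q_8 = 21·27577067 + 612145 = 579730552 → 24951514125/579730552
APPEND 49: p_9 = 49·24951514125 + 1186912738 = 1223811104863, q_9 = 49·579730552 + 27577067 = 28434374115 → 1223811104863/28434374115
APPEND 10: p_10 = 10·1223811104863 + 24951514125 = 12263062562755, q_10 = 10·28434374115 + 579730552 = 284923471702 → 12263062562755/284923471702
APPEND 43: p_11 = 43·12263062562755 + 1223811104863 = 528535501303328, q_11 = 43·284923471702 + 28434374115 = 12280143657301 → 528535501303328/12280143657301
APPEND 43: p_12 = 43·528535501303328 + 12263062562755 = 22739289618605859, q_12 = 43·12280143657301 + 284923471702 = 528331100735645 → 22739289618605859/528331100735645
APPEND 30: p_13 = 30·22739289618605859 + 528535501303328 = 682707224059479098, q_13 = 30·528331100735645 + 12280143657301 = 15862213165726651 → 682707224059479098/15862213165726651
APPEND 40: p_14 = 40·682707224059479098 + 22739289618605859 = 27331028251997769779, q_14 = 40·15862213165726651 + 528331100735645 = 635016857729801685 → 27331028251997769779/635016857729801685
APPEND 24: p_15 = 24·27331028251997769779 + 682707224059479098 = 656627385272005953794, q_15 = 24·635016857729801685 + 15862213165726651 = 15256266798680967091 → 656627385272005953794/15256266798680967091
APPEND 8: p_16 = 8·656627385272005953794 + 27331028251997769779 = 5280350110428045400131, q_16 = 8·15256266798680967091 + 635016857729801685 = 122685151247177538413 → 5280350110428045400131/122685151247177538413

43/1
1076/25
22682/527
56167/1305
1314523/30542
26346627/612145
1186912738/27577067
24951514125/579730552
12263062562755/284923471702
528535501303328/12280143657301
22739289618605859/528331100735645
682707224059479098/15862213165726651
27331028251997769779/635016857729801685
5280350110428045400131/122685151247177538413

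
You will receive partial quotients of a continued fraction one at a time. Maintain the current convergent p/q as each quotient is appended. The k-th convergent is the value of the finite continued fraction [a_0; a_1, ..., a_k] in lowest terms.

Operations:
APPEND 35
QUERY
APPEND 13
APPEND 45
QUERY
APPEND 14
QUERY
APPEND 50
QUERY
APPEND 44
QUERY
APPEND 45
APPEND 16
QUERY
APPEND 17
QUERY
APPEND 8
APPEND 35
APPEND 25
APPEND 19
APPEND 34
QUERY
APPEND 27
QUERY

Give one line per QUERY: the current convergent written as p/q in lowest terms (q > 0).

35/1
20555/586
288226/8217
14431855/411436
635289846/18111401
458274888646/13064903097
7819275581907/222918777130
35915436544620798287/1023908814921750964
970771493826251282939/27675606520013954931

APPEND 35: p_0 = 35·1 + 0 = 35, q_0 = 35·0 + 1 = 1 → 35/1
APPEND 13: p_1 = 13·35 + 1 = 456, q_1 = 13·1 + 0 = 13 → 456/13
APPEND 45: p_2 = 45·456 + 35 = 20555, q_2 = 45·13 + 1 = 586 → 20555/586
APPEND 14: p_3 = 14·20555 + 456 = 288226, q_3 = 14·586 + 13 = 8217 → 288226/8217
APPEND 50: p_4 = 50·288226 + 20555 = 14431855, q_4 = 50·8217 + 586 = 411436 → 14431855/411436
APPEND 44: p_5 = 44·14431855 + 288226 = 635289846, q_5 = 44·411436 + 8217 = 18111401 → 635289846/18111401
APPEND 45: p_6 = 45·635289846 + 14431855 = 28602474925, q_6 = 45·18111401 + 411436 = 815424481 → 28602474925/815424481
APPEND 16: p_7 = 16·28602474925 + 635289846 = 458274888646, q_7 = 16·815424481 + 18111401 = 13064903097 → 458274888646/13064903097
APPEND 17: p_8 = 17·458274888646 + 28602474925 = 7819275581907, q_8 = 17·13064903097 + 815424481 = 222918777130 → 7819275581907/222918777130
APPEND 8: p_9 = 8·7819275581907 + 458274888646 = 63012479543902, q_9 = 8·222918777130 + 13064903097 = 1796415120137 → 63012479543902/1796415120137
APPEND 35: p_10 = 35·63012479543902 + 7819275581907 = 2213256059618477, q_10 = 35·1796415120137 + 222918777130 = 63097447981925 → 2213256059618477/63097447981925
APPEND 25: p_11 = 25·2213256059618477 + 63012479543902 = 55394413970005827, q_11 = 25·63097447981925 + 1796415120137 = 1579232614668262 → 55394413970005827/1579232614668262
APPEND 19: p_12 = 19·55394413970005827 + 2213256059618477 = 1054707121489729190, q_12 = 19·1579232614668262 + 63097447981925 = 30068517126678903 → 1054707121489729190/30068517126678903
APPEND 34: p_13 = 34·1054707121489729190 + 55394413970005827 = 35915436544620798287, q_13 = 34·30068517126678903 + 1579232614668262 = 1023908814921750964 → 35915436544620798287/1023908814921750964
APPEND 27: p_14 = 27·35915436544620798287 + 1054707121489729190 = 970771493826251282939, q_14 = 27·1023908814921750964 + 30068517126678903 = 27675606520013954931 → 970771493826251282939/27675606520013954931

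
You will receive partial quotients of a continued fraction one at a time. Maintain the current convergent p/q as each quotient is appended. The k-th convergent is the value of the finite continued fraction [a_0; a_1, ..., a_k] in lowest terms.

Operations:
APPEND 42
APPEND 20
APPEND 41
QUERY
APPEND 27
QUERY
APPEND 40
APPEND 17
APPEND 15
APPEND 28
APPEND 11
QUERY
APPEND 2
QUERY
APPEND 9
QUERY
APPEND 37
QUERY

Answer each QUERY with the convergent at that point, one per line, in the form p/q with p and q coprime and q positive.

APPEND 42: p_0 = 42·1 + 0 = 42, q_0 = 42·0 + 1 = 1 → 42/1
APPEND 20: p_1 = 20·42 + 1 = 841, q_1 = 20·1 + 0 = 20 → 841/20
APPEND 41: p_2 = 41·841 + 42 = 34523, q_2 = 41·20 + 1 = 821 → 34523/821
APPEND 27: p_3 = 27·34523 + 841 = 932962, q_3 = 27·821 + 20 = 22187 → 932962/22187
APPEND 40: p_4 = 40·932962 + 34523 = 37353003, q_4 = 40·22187 + 821 = 888301 → 37353003/888301
APPEND 17: p_5 = 17·37353003 + 932962 = 635934013, q_5 = 17·888301 + 22187 = 15123304 → 635934013/15123304
APPEND 15: p_6 = 15·635934013 + 37353003 = 9576363198, q_6 = 15·15123304 + 888301 = 227737861 → 9576363198/227737861
APPEND 28: p_7 = 28·9576363198 + 635934013 = 268774103557, q_7 = 28·227737861 + 15123304 = 6391783412 → 268774103557/6391783412
APPEND 11: p_8 = 11·268774103557 + 9576363198 = 2966091502325, q_8 = 11·6391783412 + 227737861 = 70537355393 → 2966091502325/70537355393
APPEND 2: p_9 = 2·2966091502325 + 268774103557 = 6200957108207, q_9 = 2·70537355393 + 6391783412 = 147466494198 → 6200957108207/147466494198
APPEND 9: p_10 = 9·6200957108207 + 2966091502325 = 58774705476188, q_10 = 9·147466494198 + 70537355393 = 1397735803175 → 58774705476188/1397735803175
APPEND 37: p_11 = 37·58774705476188 + 6200957108207 = 2180865059727163, q_11 = 37·1397735803175 + 147466494198 = 51863691211673 → 2180865059727163/51863691211673

34523/821
932962/22187
2966091502325/70537355393
6200957108207/147466494198
58774705476188/1397735803175
2180865059727163/51863691211673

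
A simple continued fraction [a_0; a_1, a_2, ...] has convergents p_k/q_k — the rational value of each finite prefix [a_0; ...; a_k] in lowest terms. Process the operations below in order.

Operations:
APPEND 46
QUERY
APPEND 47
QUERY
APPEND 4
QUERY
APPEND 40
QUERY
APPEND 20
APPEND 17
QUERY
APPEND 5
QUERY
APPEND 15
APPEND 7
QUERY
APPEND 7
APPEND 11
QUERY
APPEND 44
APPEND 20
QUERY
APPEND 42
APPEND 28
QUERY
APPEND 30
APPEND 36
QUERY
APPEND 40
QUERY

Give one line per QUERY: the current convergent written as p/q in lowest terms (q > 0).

46/1
2163/47
8698/189
350083/7607
119526169/2597200
604641203/13138329
64928650701/1410843274
5165515341032/112242168857
4560092809431612/99086862264077
5373606134912734136/116763801352951937
5815771291037655561404/126371666752600499717
232792251577197965312473/5058373750741554642785

APPEND 46: p_0 = 46·1 + 0 = 46, q_0 = 46·0 + 1 = 1 → 46/1
APPEND 47: p_1 = 47·46 + 1 = 2163, q_1 = 47·1 + 0 = 47 → 2163/47
APPEND 4: p_2 = 4·2163 + 46 = 8698, q_2 = 4·47 + 1 = 189 → 8698/189
APPEND 40: p_3 = 40·8698 + 2163 = 350083, q_3 = 40·189 + 47 = 7607 → 350083/7607
APPEND 20: p_4 = 20·350083 + 8698 = 7010358, q_4 = 20·7607 + 189 = 152329 → 7010358/152329
APPEND 17: p_5 = 17·7010358 + 350083 = 119526169, q_5 = 17·152329 + 7607 = 2597200 → 119526169/2597200
APPEND 5: p_6 = 5·119526169 + 7010358 = 604641203, q_6 = 5·2597200 + 152329 = 13138329 → 604641203/13138329
APPEND 15: p_7 = 15·604641203 + 119526169 = 9189144214, q_7 = 15·13138329 + 2597200 = 199672135 → 9189144214/199672135
APPEND 7: p_8 = 7·9189144214 + 604641203 = 64928650701, q_8 = 7·199672135 + 13138329 = 1410843274 → 64928650701/1410843274
APPEND 7: p_9 = 7·64928650701 + 9189144214 = 463689699121, q_9 = 7·1410843274 + 199672135 = 10075575053 → 463689699121/10075575053
APPEND 11: p_10 = 11·463689699121 + 64928650701 = 5165515341032, q_10 = 11·10075575053 + 1410843274 = 112242168857 → 5165515341032/112242168857
APPEND 44: p_11 = 44·5165515341032 + 463689699121 = 227746364704529, q_11 = 44·112242168857 + 10075575053 = 4948731004761 → 227746364704529/4948731004761
APPEND 20: p_12 = 20·227746364704529 + 5165515341032 = 4560092809431612, q_12 = 20·4948731004761 + 112242168857 = 99086862264077 → 4560092809431612/99086862264077
APPEND 42: p_13 = 42·4560092809431612 + 227746364704529 = 191751644360832233, q_13 = 42·99086862264077 + 4948731004761 = 4166596946095995 → 191751644360832233/4166596946095995
APPEND 28: p_14 = 28·191751644360832233 + 4560092809431612 = 5373606134912734136, q_14 = 28·4166596946095995 + 99086862264077 = 116763801352951937 → 5373606134912734136/116763801352951937
APPEND 30: p_15 = 30·5373606134912734136 + 191751644360832233 = 161399935691742856313, q_15 = 30·116763801352951937 + 4166596946095995 = 3507080637534654105 → 161399935691742856313/3507080637534654105
APPEND 36: p_16 = 36·161399935691742856313 + 5373606134912734136 = 5815771291037655561404, q_16 = 36·3507080637534654105 + 116763801352951937 = 126371666752600499717 → 5815771291037655561404/126371666752600499717
APPEND 40: p_17 = 40·5815771291037655561404 + 161399935691742856313 = 232792251577197965312473, q_17 = 40·126371666752600499717 + 3507080637534654105 = 5058373750741554642785 → 232792251577197965312473/5058373750741554642785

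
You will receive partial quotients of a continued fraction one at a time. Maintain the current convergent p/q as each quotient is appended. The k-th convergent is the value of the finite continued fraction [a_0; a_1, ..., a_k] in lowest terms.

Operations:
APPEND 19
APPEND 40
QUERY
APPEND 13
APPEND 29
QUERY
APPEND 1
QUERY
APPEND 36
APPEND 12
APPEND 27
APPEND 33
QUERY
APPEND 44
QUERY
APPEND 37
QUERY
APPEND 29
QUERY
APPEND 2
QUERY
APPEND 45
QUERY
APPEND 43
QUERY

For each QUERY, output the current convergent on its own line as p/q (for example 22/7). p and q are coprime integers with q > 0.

APPEND 19: p_0 = 19·1 + 0 = 19, q_0 = 19·0 + 1 = 1 → 19/1
APPEND 40: p_1 = 40·19 + 1 = 761, q_1 = 40·1 + 0 = 40 → 761/40
APPEND 13: p_2 = 13·761 + 19 = 9912, q_2 = 13·40 + 1 = 521 → 9912/521
APPEND 29: p_3 = 29·9912 + 761 = 288209, q_3 = 29·521 + 40 = 15149 → 288209/15149
APPEND 1: p_4 = 1·288209 + 9912 = 298121, q_4 = 1·15149 + 521 = 15670 → 298121/15670
APPEND 36: p_5 = 36·298121 + 288209 = 11020565, q_5 = 36·15670 + 15149 = 579269 → 11020565/579269
APPEND 12: p_6 = 12·11020565 + 298121 = 132544901, q_6 = 12·579269 + 15670 = 6966898 → 132544901/6966898
APPEND 27: p_7 = 27·132544901 + 11020565 = 3589732892, q_7 = 27·6966898 + 579269 = 188685515 → 3589732892/188685515
APPEND 33: p_8 = 33·3589732892 + 132544901 = 118593730337, q_8 = 33·188685515 + 6966898 = 6233588893 → 118593730337/6233588893
APPEND 44: p_9 = 44·118593730337 + 3589732892 = 5221713867720, q_9 = 44·6233588893 + 188685515 = 274466596807 → 5221713867720/274466596807
APPEND 37: p_10 = 37·5221713867720 + 118593730337 = 193322006835977, q_10 = 37·274466596807 + 6233588893 = 10161497670752 → 193322006835977/10161497670752
APPEND 29: p_11 = 29·193322006835977 + 5221713867720 = 5611559912111053, q_11 = 29·10161497670752 + 274466596807 = 294957899048615 → 5611559912111053/294957899048615
APPEND 2: p_12 = 2·5611559912111053 + 193322006835977 = 11416441831058083, q_12 = 2·294957899048615 + 10161497670752 = 600077295767982 → 11416441831058083/600077295767982
APPEND 45: p_13 = 45·11416441831058083 + 5611559912111053 = 519351442309724788, q_13 = 45·600077295767982 + 294957899048615 = 27298436208607805 → 519351442309724788/27298436208607805
APPEND 43: p_14 = 43·519351442309724788 + 11416441831058083 = 22343528461149223967, q_14 = 43·27298436208607805 + 600077295767982 = 1174432834265903597 → 22343528461149223967/1174432834265903597

761/40
288209/15149
298121/15670
118593730337/6233588893
5221713867720/274466596807
193322006835977/10161497670752
5611559912111053/294957899048615
11416441831058083/600077295767982
519351442309724788/27298436208607805
22343528461149223967/1174432834265903597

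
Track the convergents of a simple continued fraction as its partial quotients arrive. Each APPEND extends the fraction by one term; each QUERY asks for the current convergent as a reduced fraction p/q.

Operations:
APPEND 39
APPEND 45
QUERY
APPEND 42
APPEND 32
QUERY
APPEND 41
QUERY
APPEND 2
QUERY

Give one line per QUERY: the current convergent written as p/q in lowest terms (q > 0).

1756/45
2363068/60557
96959579/2484728
196282226/5030013

APPEND 39: p_0 = 39·1 + 0 = 39, q_0 = 39·0 + 1 = 1 → 39/1
APPEND 45: p_1 = 45·39 + 1 = 1756, q_1 = 45·1 + 0 = 45 → 1756/45
APPEND 42: p_2 = 42·1756 + 39 = 73791, q_2 = 42·45 + 1 = 1891 → 73791/1891
APPEND 32: p_3 = 32·73791 + 1756 = 2363068, q_3 = 32·1891 + 45 = 60557 → 2363068/60557
APPEND 41: p_4 = 41·2363068 + 73791 = 96959579, q_4 = 41·60557 + 1891 = 2484728 → 96959579/2484728
APPEND 2: p_5 = 2·96959579 + 2363068 = 196282226, q_5 = 2·2484728 + 60557 = 5030013 → 196282226/5030013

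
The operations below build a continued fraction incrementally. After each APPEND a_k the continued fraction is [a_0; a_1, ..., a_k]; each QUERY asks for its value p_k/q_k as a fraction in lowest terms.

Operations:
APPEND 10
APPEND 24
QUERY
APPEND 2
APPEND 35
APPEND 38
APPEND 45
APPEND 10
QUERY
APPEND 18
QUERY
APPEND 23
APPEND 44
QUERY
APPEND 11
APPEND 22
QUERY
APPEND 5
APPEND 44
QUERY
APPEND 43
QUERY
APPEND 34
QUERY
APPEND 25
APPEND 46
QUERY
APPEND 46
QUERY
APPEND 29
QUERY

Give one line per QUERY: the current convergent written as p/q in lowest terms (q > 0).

241/24
299643120/29842471
5423474071/540142112
5507163531203/548477028180
1340991608110895/133553886290774
299030114281667179/29781419688786242
12865060575990633158/1281274861749683303
437711089697963194551/43593126719178018544
504397257028851206053469/50234627497414384776082
23213229465630180548956507/2311883974323902899846675
673688051760304087125792172/67094869882890598480329657

APPEND 10: p_0 = 10·1 + 0 = 10, q_0 = 10·0 + 1 = 1 → 10/1
APPEND 24: p_1 = 24·10 + 1 = 241, q_1 = 24·1 + 0 = 24 → 241/24
APPEND 2: p_2 = 2·241 + 10 = 492, q_2 = 2·24 + 1 = 49 → 492/49
APPEND 35: p_3 = 35·492 + 241 = 17461, q_3 = 35·49 + 24 = 1739 → 17461/1739
APPEND 38: p_4 = 38·17461 + 492 = 664010, q_4 = 38·1739 + 49 = 66131 → 664010/66131
APPEND 45: p_5 = 45·664010 + 17461 = 29897911, q_5 = 45·66131 + 1739 = 2977634 → 29897911/2977634
APPEND 10: p_6 = 10·29897911 + 664010 = 299643120, q_6 = 10·2977634 + 66131 = 29842471 → 299643120/29842471
APPEND 18: p_7 = 18·299643120 + 29897911 = 5423474071, q_7 = 18·29842471 + 2977634 = 540142112 → 5423474071/540142112
APPEND 23: p_8 = 23·5423474071 + 299643120 = 125039546753, q_8 = 23·540142112 + 29842471 = 12453111047 → 125039546753/12453111047
APPEND 44: p_9 = 44·125039546753 + 5423474071 = 5507163531203, q_9 = 44·12453111047 + 540142112 = 548477028180 → 5507163531203/548477028180
APPEND 11: p_10 = 11·5507163531203 + 125039546753 = 60703838389986, q_10 = 11·548477028180 + 12453111047 = 6045700421027 → 60703838389986/6045700421027
APPEND 22: p_11 = 22·60703838389986 + 5507163531203 = 1340991608110895, q_11 = 22·6045700421027 + 548477028180 = 133553886290774 → 1340991608110895/133553886290774
APPEND 5: p_12 = 5·1340991608110895 + 60703838389986 = 6765661878944461, q_12 = 5·133553886290774 + 6045700421027 = 673815131874897 → 6765661878944461/673815131874897
APPEND 44: p_13 = 44·6765661878944461 + 1340991608110895 = 299030114281667179, q_13 = 44·673815131874897 + 133553886290774 = 29781419688786242 → 299030114281667179/29781419688786242
APPEND 43: p_14 = 43·299030114281667179 + 6765661878944461 = 12865060575990633158, q_14 = 43·29781419688786242 + 673815131874897 = 1281274861749683303 → 12865060575990633158/1281274861749683303
APPEND 34: p_15 = 34·12865060575990633158 + 299030114281667179 = 437711089697963194551, q_15 = 34·1281274861749683303 + 29781419688786242 = 43593126719178018544 → 437711089697963194551/43593126719178018544
APPEND 25: p_16 = 25·437711089697963194551 + 12865060575990633158 = 10955642303025070496933, q_16 = 25·43593126719178018544 + 1281274861749683303 = 1091109442841200146903 → 10955642303025070496933/1091109442841200146903
APPEND 46: p_17 = 46·10955642303025070496933 + 437711089697963194551 = 504397257028851206053469, q_17 = 46·1091109442841200146903 + 43593126719178018544 = 50234627497414384776082 → 504397257028851206053469/50234627497414384776082
APPEND 46: p_18 = 46·504397257028851206053469 + 10955642303025070496933 = 23213229465630180548956507, q_18 = 46·50234627497414384776082 + 1091109442841200146903 = 2311883974323902899846675 → 23213229465630180548956507/2311883974323902899846675
APPEND 29: p_19 = 29·23213229465630180548956507 + 504397257028851206053469 = 673688051760304087125792172, q_19 = 29·2311883974323902899846675 + 50234627497414384776082 = 67094869882890598480329657 → 673688051760304087125792172/67094869882890598480329657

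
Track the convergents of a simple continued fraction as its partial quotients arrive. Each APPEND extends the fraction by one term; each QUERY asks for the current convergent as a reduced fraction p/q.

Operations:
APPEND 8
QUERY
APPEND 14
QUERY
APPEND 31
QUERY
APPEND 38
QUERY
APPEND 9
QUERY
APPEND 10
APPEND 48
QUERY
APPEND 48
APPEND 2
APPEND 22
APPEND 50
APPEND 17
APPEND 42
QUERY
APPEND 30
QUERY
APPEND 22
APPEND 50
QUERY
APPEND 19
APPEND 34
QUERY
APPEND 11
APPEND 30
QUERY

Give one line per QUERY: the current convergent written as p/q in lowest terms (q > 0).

APPEND 8: p_0 = 8·1 + 0 = 8, q_0 = 8·0 + 1 = 1 → 8/1
APPEND 14: p_1 = 14·8 + 1 = 113, q_1 = 14·1 + 0 = 14 → 113/14
APPEND 31: p_2 = 31·113 + 8 = 3511, q_2 = 31·14 + 1 = 435 → 3511/435
APPEND 38: p_3 = 38·3511 + 113 = 133531, q_3 = 38·435 + 14 = 16544 → 133531/16544
APPEND 9: p_4 = 9·133531 + 3511 = 1205290, q_4 = 9·16544 + 435 = 149331 → 1205290/149331
APPEND 10: p_5 = 10·1205290 + 133531 = 12186431, q_5 = 10·149331 + 16544 = 1509854 → 12186431/1509854
APPEND 48: p_6 = 48·12186431 + 1205290 = 586153978, q_6 = 48·1509854 + 149331 = 72622323 → 586153978/72622323
APPEND 48: p_7 = 48·586153978 + 12186431 = 28147577375, q_7 = 48·72622323 + 1509854 = 3487381358 → 28147577375/3487381358
APPEND 2: p_8 = 2·28147577375 + 586153978 = 56881308728, q_8 = 2·3487381358 + 72622323 = 7047385039 → 56881308728/7047385039
APPEND 22: p_9 = 22·56881308728 + 28147577375 = 1279536369391, q_9 = 22·7047385039 + 3487381358 = 158529852216 → 1279536369391/158529852216
APPEND 50: p_10 = 50·1279536369391 + 56881308728 = 64033699778278, q_10 = 50·158529852216 + 7047385039 = 7933539995839 → 64033699778278/7933539995839
APPEND 17: p_11 = 17·64033699778278 + 1279536369391 = 1089852432600117, q_11 = 17·7933539995839 + 158529852216 = 135028709781479 → 1089852432600117/135028709781479
APPEND 42: p_12 = 42·1089852432600117 + 64033699778278 = 45837835868983192, q_12 = 42·135028709781479 + 7933539995839 = 5679139350817957 → 45837835868983192/5679139350817957
APPEND 30: p_13 = 30·45837835868983192 + 1089852432600117 = 1376224928502095877, q_13 = 30·5679139350817957 + 135028709781479 = 170509209234320189 → 1376224928502095877/170509209234320189
APPEND 22: p_14 = 22·1376224928502095877 + 45837835868983192 = 30322786262915092486, q_14 = 22·170509209234320189 + 5679139350817957 = 3756881742505862115 → 30322786262915092486/3756881742505862115
APPEND 50: p_15 = 50·30322786262915092486 + 1376224928502095877 = 1517515538074256720177, q_15 = 50·3756881742505862115 + 170509209234320189 = 188014596334527425939 → 1517515538074256720177/188014596334527425939
APPEND 19: p_16 = 19·1517515538074256720177 + 30322786262915092486 = 28863118009673792775849, q_16 = 19·188014596334527425939 + 3756881742505862115 = 3576034212098526954956 → 28863118009673792775849/3576034212098526954956
APPEND 34: p_17 = 34·28863118009673792775849 + 1517515538074256720177 = 982863527866983211099043, q_17 = 34·3576034212098526954956 + 188014596334527425939 = 121773177807684443894443 → 982863527866983211099043/121773177807684443894443
APPEND 11: p_18 = 11·982863527866983211099043 + 28863118009673792775849 = 10840361924546489114865322, q_18 = 11·121773177807684443894443 + 3576034212098526954956 = 1343080990096627409793829 → 10840361924546489114865322/1343080990096627409793829
APPEND 30: p_19 = 30·10840361924546489114865322 + 982863527866983211099043 = 326193721264261656657058703, q_19 = 30·1343080990096627409793829 + 121773177807684443894443 = 40414202880706506737709313 → 326193721264261656657058703/40414202880706506737709313

8/1
113/14
3511/435
133531/16544
1205290/149331
586153978/72622323
45837835868983192/5679139350817957
1376224928502095877/170509209234320189
1517515538074256720177/188014596334527425939
982863527866983211099043/121773177807684443894443
326193721264261656657058703/40414202880706506737709313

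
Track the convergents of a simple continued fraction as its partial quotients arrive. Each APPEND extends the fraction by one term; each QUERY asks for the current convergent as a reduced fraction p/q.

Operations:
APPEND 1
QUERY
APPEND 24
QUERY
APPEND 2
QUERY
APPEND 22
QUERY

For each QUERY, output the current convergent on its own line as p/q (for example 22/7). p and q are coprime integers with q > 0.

1/1
25/24
51/49
1147/1102

APPEND 1: p_0 = 1·1 + 0 = 1, q_0 = 1·0 + 1 = 1 → 1/1
APPEND 24: p_1 = 24·1 + 1 = 25, q_1 = 24·1 + 0 = 24 → 25/24
APPEND 2: p_2 = 2·25 + 1 = 51, q_2 = 2·24 + 1 = 49 → 51/49
APPEND 22: p_3 = 22·51 + 25 = 1147, q_3 = 22·49 + 24 = 1102 → 1147/1102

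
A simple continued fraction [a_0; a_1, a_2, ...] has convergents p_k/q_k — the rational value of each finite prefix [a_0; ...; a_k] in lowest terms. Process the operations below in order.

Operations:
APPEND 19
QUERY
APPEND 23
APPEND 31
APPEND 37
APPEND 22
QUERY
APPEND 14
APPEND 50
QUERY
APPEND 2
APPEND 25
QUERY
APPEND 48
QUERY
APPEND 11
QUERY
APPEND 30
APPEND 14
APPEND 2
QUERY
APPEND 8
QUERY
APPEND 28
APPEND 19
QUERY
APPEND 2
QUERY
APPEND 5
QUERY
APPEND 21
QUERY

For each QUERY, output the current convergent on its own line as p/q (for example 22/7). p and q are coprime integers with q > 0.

19/1
11091191/582416
7800101241/409595666
401699668316/21093885591
19297340061851/1013333879965
212672440348677/11167766565206
186009990845840023/9767679127378617
1577885186914379115/82857249417300172
844546994451435028732/44348499842841185399
1733460784127318512707/91026770348494154231
9511850915088027592267/499482351585311956554
201482330000975897950314/10580156153640045241865

APPEND 19: p_0 = 19·1 + 0 = 19, q_0 = 19·0 + 1 = 1 → 19/1
APPEND 23: p_1 = 23·19 + 1 = 438, q_1 = 23·1 + 0 = 23 → 438/23
APPEND 31: p_2 = 31·438 + 19 = 13597, q_2 = 31·23 + 1 = 714 → 13597/714
APPEND 37: p_3 = 37·13597 + 438 = 503527, q_3 = 37·714 + 23 = 26441 → 503527/26441
APPEND 22: p_4 = 22·503527 + 13597 = 11091191, q_4 = 22·26441 + 714 = 582416 → 11091191/582416
APPEND 14: p_5 = 14·11091191 + 503527 = 155780201, q_5 = 14·582416 + 26441 = 8180265 → 155780201/8180265
APPEND 50: p_6 = 50·155780201 + 11091191 = 7800101241, q_6 = 50·8180265 + 582416 = 409595666 → 7800101241/409595666
APPEND 2: p_7 = 2·7800101241 + 155780201 = 15755982683, q_7 = 2·409595666 + 8180265 = 827371597 → 15755982683/827371597
APPEND 25: p_8 = 25·15755982683 + 7800101241 = 401699668316, q_8 = 25·827371597 + 409595666 = 21093885591 → 401699668316/21093885591
APPEND 48: p_9 = 48·401699668316 + 15755982683 = 19297340061851, q_9 = 48·21093885591 + 827371597 = 1013333879965 → 19297340061851/1013333879965
APPEND 11: p_10 = 11·19297340061851 + 401699668316 = 212672440348677, q_10 = 11·1013333879965 + 21093885591 = 11167766565206 → 212672440348677/11167766565206
APPEND 30: p_11 = 30·212672440348677 + 19297340061851 = 6399470550522161, q_11 = 30·11167766565206 + 1013333879965 = 336046330836145 → 6399470550522161/336046330836145
APPEND 14: p_12 = 14·6399470550522161 + 212672440348677 = 89805260147658931, q_12 = 14·336046330836145 + 11167766565206 = 4715816398271236 → 89805260147658931/4715816398271236
APPEND 2: p_13 = 2·89805260147658931 + 6399470550522161 = 186009990845840023, q_13 = 2·4715816398271236 + 336046330836145 = 9767679127378617 → 186009990845840023/9767679127378617
APPEND 8: p_14 = 8·186009990845840023 + 89805260147658931 = 1577885186914379115, q_14 = 8·9767679127378617 + 4715816398271236 = 82857249417300172 → 1577885186914379115/82857249417300172
APPEND 28: p_15 = 28·1577885186914379115 + 186009990845840023 = 44366795224448455243, q_15 = 28·82857249417300172 + 9767679127378617 = 2329770662811783433 → 44366795224448455243/2329770662811783433
APPEND 19: p_16 = 19·44366795224448455243 + 1577885186914379115 = 844546994451435028732, q_16 = 19·2329770662811783433 + 82857249417300172 = 44348499842841185399 → 844546994451435028732/44348499842841185399
APPEND 2: p_17 = 2·844546994451435028732 + 44366795224448455243 = 1733460784127318512707, q_17 = 2·44348499842841185399 + 2329770662811783433 = 91026770348494154231 → 1733460784127318512707/91026770348494154231
APPEND 5: p_18 = 5·1733460784127318512707 + 844546994451435028732 = 9511850915088027592267, q_18 = 5·91026770348494154231 + 44348499842841185399 = 499482351585311956554 → 9511850915088027592267/499482351585311956554
APPEND 21: p_19 = 21·9511850915088027592267 + 1733460784127318512707 = 201482330000975897950314, q_19 = 21·499482351585311956554 + 91026770348494154231 = 10580156153640045241865 → 201482330000975897950314/10580156153640045241865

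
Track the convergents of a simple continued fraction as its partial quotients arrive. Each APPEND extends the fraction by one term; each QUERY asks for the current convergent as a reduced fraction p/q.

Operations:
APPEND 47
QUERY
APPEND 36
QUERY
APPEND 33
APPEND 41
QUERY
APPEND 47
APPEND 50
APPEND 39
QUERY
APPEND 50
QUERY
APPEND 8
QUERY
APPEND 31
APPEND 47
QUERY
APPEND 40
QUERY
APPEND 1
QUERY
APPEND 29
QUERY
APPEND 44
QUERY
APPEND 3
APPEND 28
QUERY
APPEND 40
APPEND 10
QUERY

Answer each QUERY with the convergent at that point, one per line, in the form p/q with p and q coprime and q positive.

APPEND 47: p_0 = 47·1 + 0 = 47, q_0 = 47·0 + 1 = 1 → 47/1
APPEND 36: p_1 = 36·47 + 1 = 1693, q_1 = 36·1 + 0 = 36 → 1693/36
APPEND 33: p_2 = 33·1693 + 47 = 55916, q_2 = 33·36 + 1 = 1189 → 55916/1189
APPEND 41: p_3 = 41·55916 + 1693 = 2294249, q_3 = 41·1189 + 36 = 48785 → 2294249/48785
APPEND 47: p_4 = 47·2294249 + 55916 = 107885619, q_4 = 47·48785 + 1189 = 2294084 → 107885619/2294084
APPEND 50: p_5 = 50·107885619 + 2294249 = 5396575199, q_5 = 50·2294084 + 48785 = 114752985 → 5396575199/114752985
APPEND 39: p_6 = 39·5396575199 + 107885619 = 210574318380, q_6 = 39·114752985 + 2294084 = 4477660499 → 210574318380/4477660499
APPEND 50: p_7 = 50·210574318380 + 5396575199 = 10534112494199, q_7 = 50·4477660499 + 114752985 = 223997777935 → 10534112494199/223997777935
APPEND 8: p_8 = 8·10534112494199 + 210574318380 = 84483474271972, q_8 = 8·223997777935 + 4477660499 = 1796459883979 → 84483474271972/1796459883979
APPEND 31: p_9 = 31·84483474271972 + 10534112494199 = 2629521814925331, q_9 = 31·1796459883979 + 223997777935 = 55914254181284 → 2629521814925331/55914254181284
APPEND 47: p_10 = 47·2629521814925331 + 84483474271972 = 123672008775762529, q_10 = 47·55914254181284 + 1796459883979 = 2629766406404327 → 123672008775762529/2629766406404327
APPEND 40: p_11 = 40·123672008775762529 + 2629521814925331 = 4949509872845426491, q_11 = 40·2629766406404327 + 55914254181284 = 105246570510354364 → 4949509872845426491/105246570510354364
APPEND 1: p_12 = 1·4949509872845426491 + 123672008775762529 = 5073181881621189020, q_12 = 1·105246570510354364 + 2629766406404327 = 107876336916758691 → 5073181881621189020/107876336916758691
APPEND 29: p_13 = 29·5073181881621189020 + 4949509872845426491 = 152071784439859908071, q_13 = 29·107876336916758691 + 105246570510354364 = 3233660341096356403 → 152071784439859908071/3233660341096356403
APPEND 44: p_14 = 44·152071784439859908071 + 5073181881621189020 = 6696231697235457144144, q_14 = 44·3233660341096356403 + 107876336916758691 = 142388931345156440423 → 6696231697235457144144/142388931345156440423
APPEND 3: p_15 = 3·6696231697235457144144 + 152071784439859908071 = 20240766876146231340503, q_15 = 3·142388931345156440423 + 3233660341096356403 = 430400454376565677672 → 20240766876146231340503/430400454376565677672
APPEND 28: p_16 = 28·20240766876146231340503 + 6696231697235457144144 = 573437704229329934678228, q_16 = 28·430400454376565677672 + 142388931345156440423 = 12193601653888995415239 → 573437704229329934678228/12193601653888995415239
APPEND 40: p_17 = 40·573437704229329934678228 + 20240766876146231340503 = 22957748936049343618469623, q_17 = 40·12193601653888995415239 + 430400454376565677672 = 488174466609936382287232 → 22957748936049343618469623/488174466609936382287232
APPEND 10: p_18 = 10·22957748936049343618469623 + 573437704229329934678228 = 230150927064722766119374458, q_18 = 10·488174466609936382287232 + 12193601653888995415239 = 4893938267753252818287559 → 230150927064722766119374458/4893938267753252818287559

47/1
1693/36
2294249/48785
210574318380/4477660499
10534112494199/223997777935
84483474271972/1796459883979
123672008775762529/2629766406404327
4949509872845426491/105246570510354364
5073181881621189020/107876336916758691
152071784439859908071/3233660341096356403
6696231697235457144144/142388931345156440423
573437704229329934678228/12193601653888995415239
230150927064722766119374458/4893938267753252818287559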